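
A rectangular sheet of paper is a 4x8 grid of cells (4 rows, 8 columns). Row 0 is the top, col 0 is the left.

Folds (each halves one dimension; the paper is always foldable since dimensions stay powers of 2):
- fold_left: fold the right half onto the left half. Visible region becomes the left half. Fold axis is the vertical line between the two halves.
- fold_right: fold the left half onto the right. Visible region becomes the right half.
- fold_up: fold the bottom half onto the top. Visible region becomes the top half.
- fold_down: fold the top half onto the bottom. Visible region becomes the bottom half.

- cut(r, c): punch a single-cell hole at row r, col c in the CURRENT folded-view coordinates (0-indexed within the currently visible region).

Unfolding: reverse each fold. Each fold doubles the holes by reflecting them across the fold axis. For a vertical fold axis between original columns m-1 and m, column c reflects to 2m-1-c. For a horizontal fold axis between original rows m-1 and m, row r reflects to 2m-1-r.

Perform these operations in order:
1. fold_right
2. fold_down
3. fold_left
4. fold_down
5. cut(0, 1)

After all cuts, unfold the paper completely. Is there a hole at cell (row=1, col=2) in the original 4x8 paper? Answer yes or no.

Op 1 fold_right: fold axis v@4; visible region now rows[0,4) x cols[4,8) = 4x4
Op 2 fold_down: fold axis h@2; visible region now rows[2,4) x cols[4,8) = 2x4
Op 3 fold_left: fold axis v@6; visible region now rows[2,4) x cols[4,6) = 2x2
Op 4 fold_down: fold axis h@3; visible region now rows[3,4) x cols[4,6) = 1x2
Op 5 cut(0, 1): punch at orig (3,5); cuts so far [(3, 5)]; region rows[3,4) x cols[4,6) = 1x2
Unfold 1 (reflect across h@3): 2 holes -> [(2, 5), (3, 5)]
Unfold 2 (reflect across v@6): 4 holes -> [(2, 5), (2, 6), (3, 5), (3, 6)]
Unfold 3 (reflect across h@2): 8 holes -> [(0, 5), (0, 6), (1, 5), (1, 6), (2, 5), (2, 6), (3, 5), (3, 6)]
Unfold 4 (reflect across v@4): 16 holes -> [(0, 1), (0, 2), (0, 5), (0, 6), (1, 1), (1, 2), (1, 5), (1, 6), (2, 1), (2, 2), (2, 5), (2, 6), (3, 1), (3, 2), (3, 5), (3, 6)]
Holes: [(0, 1), (0, 2), (0, 5), (0, 6), (1, 1), (1, 2), (1, 5), (1, 6), (2, 1), (2, 2), (2, 5), (2, 6), (3, 1), (3, 2), (3, 5), (3, 6)]

Answer: yes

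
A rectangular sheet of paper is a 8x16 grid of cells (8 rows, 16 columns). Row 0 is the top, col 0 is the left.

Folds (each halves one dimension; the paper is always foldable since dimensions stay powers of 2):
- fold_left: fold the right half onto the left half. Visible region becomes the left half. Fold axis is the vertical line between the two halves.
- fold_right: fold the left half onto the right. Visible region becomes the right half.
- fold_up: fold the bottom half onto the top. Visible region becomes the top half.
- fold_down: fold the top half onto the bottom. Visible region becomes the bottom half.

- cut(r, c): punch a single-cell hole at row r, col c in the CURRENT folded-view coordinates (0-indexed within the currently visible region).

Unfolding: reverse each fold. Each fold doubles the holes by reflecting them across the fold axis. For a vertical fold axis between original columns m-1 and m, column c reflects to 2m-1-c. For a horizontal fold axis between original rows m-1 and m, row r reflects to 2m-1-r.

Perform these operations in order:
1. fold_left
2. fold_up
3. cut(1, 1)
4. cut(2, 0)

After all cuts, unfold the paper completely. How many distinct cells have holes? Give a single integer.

Op 1 fold_left: fold axis v@8; visible region now rows[0,8) x cols[0,8) = 8x8
Op 2 fold_up: fold axis h@4; visible region now rows[0,4) x cols[0,8) = 4x8
Op 3 cut(1, 1): punch at orig (1,1); cuts so far [(1, 1)]; region rows[0,4) x cols[0,8) = 4x8
Op 4 cut(2, 0): punch at orig (2,0); cuts so far [(1, 1), (2, 0)]; region rows[0,4) x cols[0,8) = 4x8
Unfold 1 (reflect across h@4): 4 holes -> [(1, 1), (2, 0), (5, 0), (6, 1)]
Unfold 2 (reflect across v@8): 8 holes -> [(1, 1), (1, 14), (2, 0), (2, 15), (5, 0), (5, 15), (6, 1), (6, 14)]

Answer: 8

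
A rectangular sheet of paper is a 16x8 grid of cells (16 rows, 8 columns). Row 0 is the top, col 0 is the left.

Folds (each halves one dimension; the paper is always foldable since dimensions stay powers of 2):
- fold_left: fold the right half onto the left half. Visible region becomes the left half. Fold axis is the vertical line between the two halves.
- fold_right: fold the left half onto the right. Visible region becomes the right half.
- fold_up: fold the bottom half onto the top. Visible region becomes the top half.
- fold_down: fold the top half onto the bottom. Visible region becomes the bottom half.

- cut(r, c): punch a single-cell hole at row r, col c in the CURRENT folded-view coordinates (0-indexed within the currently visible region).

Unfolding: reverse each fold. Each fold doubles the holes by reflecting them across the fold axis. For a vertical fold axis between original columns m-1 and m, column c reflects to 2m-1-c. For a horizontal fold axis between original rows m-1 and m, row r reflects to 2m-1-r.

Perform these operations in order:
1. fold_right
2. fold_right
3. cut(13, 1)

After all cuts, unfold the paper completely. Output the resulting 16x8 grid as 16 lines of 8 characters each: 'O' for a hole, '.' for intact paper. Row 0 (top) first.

Answer: ........
........
........
........
........
........
........
........
........
........
........
........
........
O..OO..O
........
........

Derivation:
Op 1 fold_right: fold axis v@4; visible region now rows[0,16) x cols[4,8) = 16x4
Op 2 fold_right: fold axis v@6; visible region now rows[0,16) x cols[6,8) = 16x2
Op 3 cut(13, 1): punch at orig (13,7); cuts so far [(13, 7)]; region rows[0,16) x cols[6,8) = 16x2
Unfold 1 (reflect across v@6): 2 holes -> [(13, 4), (13, 7)]
Unfold 2 (reflect across v@4): 4 holes -> [(13, 0), (13, 3), (13, 4), (13, 7)]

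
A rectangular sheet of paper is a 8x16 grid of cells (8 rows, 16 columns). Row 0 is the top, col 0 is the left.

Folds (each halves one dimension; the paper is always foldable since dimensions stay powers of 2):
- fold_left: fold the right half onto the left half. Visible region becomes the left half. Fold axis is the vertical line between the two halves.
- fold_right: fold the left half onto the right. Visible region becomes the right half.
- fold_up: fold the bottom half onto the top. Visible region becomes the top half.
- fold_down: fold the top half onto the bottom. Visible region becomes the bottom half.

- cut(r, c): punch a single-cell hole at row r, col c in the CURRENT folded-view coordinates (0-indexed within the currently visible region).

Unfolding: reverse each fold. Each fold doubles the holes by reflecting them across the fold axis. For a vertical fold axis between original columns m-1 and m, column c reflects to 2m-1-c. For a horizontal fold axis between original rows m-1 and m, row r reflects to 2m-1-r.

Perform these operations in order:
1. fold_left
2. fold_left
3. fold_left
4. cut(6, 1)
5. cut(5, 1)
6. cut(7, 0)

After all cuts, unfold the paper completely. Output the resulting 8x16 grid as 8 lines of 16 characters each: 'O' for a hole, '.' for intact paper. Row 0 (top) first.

Op 1 fold_left: fold axis v@8; visible region now rows[0,8) x cols[0,8) = 8x8
Op 2 fold_left: fold axis v@4; visible region now rows[0,8) x cols[0,4) = 8x4
Op 3 fold_left: fold axis v@2; visible region now rows[0,8) x cols[0,2) = 8x2
Op 4 cut(6, 1): punch at orig (6,1); cuts so far [(6, 1)]; region rows[0,8) x cols[0,2) = 8x2
Op 5 cut(5, 1): punch at orig (5,1); cuts so far [(5, 1), (6, 1)]; region rows[0,8) x cols[0,2) = 8x2
Op 6 cut(7, 0): punch at orig (7,0); cuts so far [(5, 1), (6, 1), (7, 0)]; region rows[0,8) x cols[0,2) = 8x2
Unfold 1 (reflect across v@2): 6 holes -> [(5, 1), (5, 2), (6, 1), (6, 2), (7, 0), (7, 3)]
Unfold 2 (reflect across v@4): 12 holes -> [(5, 1), (5, 2), (5, 5), (5, 6), (6, 1), (6, 2), (6, 5), (6, 6), (7, 0), (7, 3), (7, 4), (7, 7)]
Unfold 3 (reflect across v@8): 24 holes -> [(5, 1), (5, 2), (5, 5), (5, 6), (5, 9), (5, 10), (5, 13), (5, 14), (6, 1), (6, 2), (6, 5), (6, 6), (6, 9), (6, 10), (6, 13), (6, 14), (7, 0), (7, 3), (7, 4), (7, 7), (7, 8), (7, 11), (7, 12), (7, 15)]

Answer: ................
................
................
................
................
.OO..OO..OO..OO.
.OO..OO..OO..OO.
O..OO..OO..OO..O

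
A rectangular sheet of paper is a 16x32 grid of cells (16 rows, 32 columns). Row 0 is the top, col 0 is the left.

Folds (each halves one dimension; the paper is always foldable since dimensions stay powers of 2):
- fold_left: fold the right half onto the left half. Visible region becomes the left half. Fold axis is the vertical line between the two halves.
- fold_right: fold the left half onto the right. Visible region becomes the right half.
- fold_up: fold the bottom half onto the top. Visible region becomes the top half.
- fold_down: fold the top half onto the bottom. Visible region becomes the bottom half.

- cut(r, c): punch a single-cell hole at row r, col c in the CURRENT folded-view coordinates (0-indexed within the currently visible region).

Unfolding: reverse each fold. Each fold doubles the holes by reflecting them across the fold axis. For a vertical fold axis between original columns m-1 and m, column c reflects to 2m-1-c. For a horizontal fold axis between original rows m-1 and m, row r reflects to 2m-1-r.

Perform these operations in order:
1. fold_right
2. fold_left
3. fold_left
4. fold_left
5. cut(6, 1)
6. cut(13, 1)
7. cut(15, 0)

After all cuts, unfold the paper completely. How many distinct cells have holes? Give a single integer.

Answer: 48

Derivation:
Op 1 fold_right: fold axis v@16; visible region now rows[0,16) x cols[16,32) = 16x16
Op 2 fold_left: fold axis v@24; visible region now rows[0,16) x cols[16,24) = 16x8
Op 3 fold_left: fold axis v@20; visible region now rows[0,16) x cols[16,20) = 16x4
Op 4 fold_left: fold axis v@18; visible region now rows[0,16) x cols[16,18) = 16x2
Op 5 cut(6, 1): punch at orig (6,17); cuts so far [(6, 17)]; region rows[0,16) x cols[16,18) = 16x2
Op 6 cut(13, 1): punch at orig (13,17); cuts so far [(6, 17), (13, 17)]; region rows[0,16) x cols[16,18) = 16x2
Op 7 cut(15, 0): punch at orig (15,16); cuts so far [(6, 17), (13, 17), (15, 16)]; region rows[0,16) x cols[16,18) = 16x2
Unfold 1 (reflect across v@18): 6 holes -> [(6, 17), (6, 18), (13, 17), (13, 18), (15, 16), (15, 19)]
Unfold 2 (reflect across v@20): 12 holes -> [(6, 17), (6, 18), (6, 21), (6, 22), (13, 17), (13, 18), (13, 21), (13, 22), (15, 16), (15, 19), (15, 20), (15, 23)]
Unfold 3 (reflect across v@24): 24 holes -> [(6, 17), (6, 18), (6, 21), (6, 22), (6, 25), (6, 26), (6, 29), (6, 30), (13, 17), (13, 18), (13, 21), (13, 22), (13, 25), (13, 26), (13, 29), (13, 30), (15, 16), (15, 19), (15, 20), (15, 23), (15, 24), (15, 27), (15, 28), (15, 31)]
Unfold 4 (reflect across v@16): 48 holes -> [(6, 1), (6, 2), (6, 5), (6, 6), (6, 9), (6, 10), (6, 13), (6, 14), (6, 17), (6, 18), (6, 21), (6, 22), (6, 25), (6, 26), (6, 29), (6, 30), (13, 1), (13, 2), (13, 5), (13, 6), (13, 9), (13, 10), (13, 13), (13, 14), (13, 17), (13, 18), (13, 21), (13, 22), (13, 25), (13, 26), (13, 29), (13, 30), (15, 0), (15, 3), (15, 4), (15, 7), (15, 8), (15, 11), (15, 12), (15, 15), (15, 16), (15, 19), (15, 20), (15, 23), (15, 24), (15, 27), (15, 28), (15, 31)]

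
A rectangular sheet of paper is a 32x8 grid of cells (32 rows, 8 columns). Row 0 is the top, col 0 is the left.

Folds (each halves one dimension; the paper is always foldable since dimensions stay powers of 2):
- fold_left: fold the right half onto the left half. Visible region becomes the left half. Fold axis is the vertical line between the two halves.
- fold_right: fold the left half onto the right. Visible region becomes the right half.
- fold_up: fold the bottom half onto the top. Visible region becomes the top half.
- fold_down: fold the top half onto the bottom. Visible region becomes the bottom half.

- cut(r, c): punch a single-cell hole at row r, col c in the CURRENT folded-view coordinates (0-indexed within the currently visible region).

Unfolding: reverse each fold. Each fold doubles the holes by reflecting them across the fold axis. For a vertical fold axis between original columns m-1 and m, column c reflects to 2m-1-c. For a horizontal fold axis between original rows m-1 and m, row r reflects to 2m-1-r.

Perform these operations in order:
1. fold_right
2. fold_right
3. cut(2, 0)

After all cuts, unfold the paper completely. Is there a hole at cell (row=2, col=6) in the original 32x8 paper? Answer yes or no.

Op 1 fold_right: fold axis v@4; visible region now rows[0,32) x cols[4,8) = 32x4
Op 2 fold_right: fold axis v@6; visible region now rows[0,32) x cols[6,8) = 32x2
Op 3 cut(2, 0): punch at orig (2,6); cuts so far [(2, 6)]; region rows[0,32) x cols[6,8) = 32x2
Unfold 1 (reflect across v@6): 2 holes -> [(2, 5), (2, 6)]
Unfold 2 (reflect across v@4): 4 holes -> [(2, 1), (2, 2), (2, 5), (2, 6)]
Holes: [(2, 1), (2, 2), (2, 5), (2, 6)]

Answer: yes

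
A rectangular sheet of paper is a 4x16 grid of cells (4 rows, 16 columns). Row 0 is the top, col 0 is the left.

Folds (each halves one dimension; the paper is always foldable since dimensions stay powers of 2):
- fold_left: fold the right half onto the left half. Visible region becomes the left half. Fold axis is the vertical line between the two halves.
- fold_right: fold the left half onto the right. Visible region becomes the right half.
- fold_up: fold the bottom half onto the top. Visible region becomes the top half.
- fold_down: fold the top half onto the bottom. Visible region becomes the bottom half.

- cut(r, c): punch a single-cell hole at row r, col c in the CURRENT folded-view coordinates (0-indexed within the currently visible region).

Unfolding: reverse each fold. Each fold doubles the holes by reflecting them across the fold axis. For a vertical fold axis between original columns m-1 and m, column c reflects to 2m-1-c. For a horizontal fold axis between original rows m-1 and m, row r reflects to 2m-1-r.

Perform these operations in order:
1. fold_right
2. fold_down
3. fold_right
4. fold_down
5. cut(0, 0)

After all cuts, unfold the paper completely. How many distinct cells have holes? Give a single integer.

Op 1 fold_right: fold axis v@8; visible region now rows[0,4) x cols[8,16) = 4x8
Op 2 fold_down: fold axis h@2; visible region now rows[2,4) x cols[8,16) = 2x8
Op 3 fold_right: fold axis v@12; visible region now rows[2,4) x cols[12,16) = 2x4
Op 4 fold_down: fold axis h@3; visible region now rows[3,4) x cols[12,16) = 1x4
Op 5 cut(0, 0): punch at orig (3,12); cuts so far [(3, 12)]; region rows[3,4) x cols[12,16) = 1x4
Unfold 1 (reflect across h@3): 2 holes -> [(2, 12), (3, 12)]
Unfold 2 (reflect across v@12): 4 holes -> [(2, 11), (2, 12), (3, 11), (3, 12)]
Unfold 3 (reflect across h@2): 8 holes -> [(0, 11), (0, 12), (1, 11), (1, 12), (2, 11), (2, 12), (3, 11), (3, 12)]
Unfold 4 (reflect across v@8): 16 holes -> [(0, 3), (0, 4), (0, 11), (0, 12), (1, 3), (1, 4), (1, 11), (1, 12), (2, 3), (2, 4), (2, 11), (2, 12), (3, 3), (3, 4), (3, 11), (3, 12)]

Answer: 16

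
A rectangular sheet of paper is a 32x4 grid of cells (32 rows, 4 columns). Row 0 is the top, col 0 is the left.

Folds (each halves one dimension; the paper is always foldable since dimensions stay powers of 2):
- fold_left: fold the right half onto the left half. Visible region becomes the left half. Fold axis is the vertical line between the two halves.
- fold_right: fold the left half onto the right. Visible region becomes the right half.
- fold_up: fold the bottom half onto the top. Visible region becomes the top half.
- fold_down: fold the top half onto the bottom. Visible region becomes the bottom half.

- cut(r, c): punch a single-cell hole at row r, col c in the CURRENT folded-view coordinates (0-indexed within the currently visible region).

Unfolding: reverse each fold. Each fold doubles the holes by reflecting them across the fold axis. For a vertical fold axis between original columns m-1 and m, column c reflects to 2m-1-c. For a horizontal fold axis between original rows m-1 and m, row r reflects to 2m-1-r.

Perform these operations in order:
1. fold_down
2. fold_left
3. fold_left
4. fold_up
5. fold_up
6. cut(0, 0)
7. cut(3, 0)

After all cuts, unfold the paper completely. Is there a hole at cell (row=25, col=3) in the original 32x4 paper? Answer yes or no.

Op 1 fold_down: fold axis h@16; visible region now rows[16,32) x cols[0,4) = 16x4
Op 2 fold_left: fold axis v@2; visible region now rows[16,32) x cols[0,2) = 16x2
Op 3 fold_left: fold axis v@1; visible region now rows[16,32) x cols[0,1) = 16x1
Op 4 fold_up: fold axis h@24; visible region now rows[16,24) x cols[0,1) = 8x1
Op 5 fold_up: fold axis h@20; visible region now rows[16,20) x cols[0,1) = 4x1
Op 6 cut(0, 0): punch at orig (16,0); cuts so far [(16, 0)]; region rows[16,20) x cols[0,1) = 4x1
Op 7 cut(3, 0): punch at orig (19,0); cuts so far [(16, 0), (19, 0)]; region rows[16,20) x cols[0,1) = 4x1
Unfold 1 (reflect across h@20): 4 holes -> [(16, 0), (19, 0), (20, 0), (23, 0)]
Unfold 2 (reflect across h@24): 8 holes -> [(16, 0), (19, 0), (20, 0), (23, 0), (24, 0), (27, 0), (28, 0), (31, 0)]
Unfold 3 (reflect across v@1): 16 holes -> [(16, 0), (16, 1), (19, 0), (19, 1), (20, 0), (20, 1), (23, 0), (23, 1), (24, 0), (24, 1), (27, 0), (27, 1), (28, 0), (28, 1), (31, 0), (31, 1)]
Unfold 4 (reflect across v@2): 32 holes -> [(16, 0), (16, 1), (16, 2), (16, 3), (19, 0), (19, 1), (19, 2), (19, 3), (20, 0), (20, 1), (20, 2), (20, 3), (23, 0), (23, 1), (23, 2), (23, 3), (24, 0), (24, 1), (24, 2), (24, 3), (27, 0), (27, 1), (27, 2), (27, 3), (28, 0), (28, 1), (28, 2), (28, 3), (31, 0), (31, 1), (31, 2), (31, 3)]
Unfold 5 (reflect across h@16): 64 holes -> [(0, 0), (0, 1), (0, 2), (0, 3), (3, 0), (3, 1), (3, 2), (3, 3), (4, 0), (4, 1), (4, 2), (4, 3), (7, 0), (7, 1), (7, 2), (7, 3), (8, 0), (8, 1), (8, 2), (8, 3), (11, 0), (11, 1), (11, 2), (11, 3), (12, 0), (12, 1), (12, 2), (12, 3), (15, 0), (15, 1), (15, 2), (15, 3), (16, 0), (16, 1), (16, 2), (16, 3), (19, 0), (19, 1), (19, 2), (19, 3), (20, 0), (20, 1), (20, 2), (20, 3), (23, 0), (23, 1), (23, 2), (23, 3), (24, 0), (24, 1), (24, 2), (24, 3), (27, 0), (27, 1), (27, 2), (27, 3), (28, 0), (28, 1), (28, 2), (28, 3), (31, 0), (31, 1), (31, 2), (31, 3)]
Holes: [(0, 0), (0, 1), (0, 2), (0, 3), (3, 0), (3, 1), (3, 2), (3, 3), (4, 0), (4, 1), (4, 2), (4, 3), (7, 0), (7, 1), (7, 2), (7, 3), (8, 0), (8, 1), (8, 2), (8, 3), (11, 0), (11, 1), (11, 2), (11, 3), (12, 0), (12, 1), (12, 2), (12, 3), (15, 0), (15, 1), (15, 2), (15, 3), (16, 0), (16, 1), (16, 2), (16, 3), (19, 0), (19, 1), (19, 2), (19, 3), (20, 0), (20, 1), (20, 2), (20, 3), (23, 0), (23, 1), (23, 2), (23, 3), (24, 0), (24, 1), (24, 2), (24, 3), (27, 0), (27, 1), (27, 2), (27, 3), (28, 0), (28, 1), (28, 2), (28, 3), (31, 0), (31, 1), (31, 2), (31, 3)]

Answer: no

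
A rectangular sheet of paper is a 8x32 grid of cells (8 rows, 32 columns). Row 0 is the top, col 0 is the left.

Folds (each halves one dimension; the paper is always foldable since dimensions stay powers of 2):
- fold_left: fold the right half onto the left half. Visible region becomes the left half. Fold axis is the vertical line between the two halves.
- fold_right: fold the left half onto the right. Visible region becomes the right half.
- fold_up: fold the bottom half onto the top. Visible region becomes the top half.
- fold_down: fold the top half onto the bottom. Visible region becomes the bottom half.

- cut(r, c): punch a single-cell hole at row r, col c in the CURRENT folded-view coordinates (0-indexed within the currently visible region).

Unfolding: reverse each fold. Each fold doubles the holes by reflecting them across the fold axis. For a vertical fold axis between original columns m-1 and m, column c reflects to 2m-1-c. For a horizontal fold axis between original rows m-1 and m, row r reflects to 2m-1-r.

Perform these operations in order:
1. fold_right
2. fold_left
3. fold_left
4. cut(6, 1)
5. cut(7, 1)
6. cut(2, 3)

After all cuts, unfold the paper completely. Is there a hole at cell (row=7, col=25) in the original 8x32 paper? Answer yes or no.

Op 1 fold_right: fold axis v@16; visible region now rows[0,8) x cols[16,32) = 8x16
Op 2 fold_left: fold axis v@24; visible region now rows[0,8) x cols[16,24) = 8x8
Op 3 fold_left: fold axis v@20; visible region now rows[0,8) x cols[16,20) = 8x4
Op 4 cut(6, 1): punch at orig (6,17); cuts so far [(6, 17)]; region rows[0,8) x cols[16,20) = 8x4
Op 5 cut(7, 1): punch at orig (7,17); cuts so far [(6, 17), (7, 17)]; region rows[0,8) x cols[16,20) = 8x4
Op 6 cut(2, 3): punch at orig (2,19); cuts so far [(2, 19), (6, 17), (7, 17)]; region rows[0,8) x cols[16,20) = 8x4
Unfold 1 (reflect across v@20): 6 holes -> [(2, 19), (2, 20), (6, 17), (6, 22), (7, 17), (7, 22)]
Unfold 2 (reflect across v@24): 12 holes -> [(2, 19), (2, 20), (2, 27), (2, 28), (6, 17), (6, 22), (6, 25), (6, 30), (7, 17), (7, 22), (7, 25), (7, 30)]
Unfold 3 (reflect across v@16): 24 holes -> [(2, 3), (2, 4), (2, 11), (2, 12), (2, 19), (2, 20), (2, 27), (2, 28), (6, 1), (6, 6), (6, 9), (6, 14), (6, 17), (6, 22), (6, 25), (6, 30), (7, 1), (7, 6), (7, 9), (7, 14), (7, 17), (7, 22), (7, 25), (7, 30)]
Holes: [(2, 3), (2, 4), (2, 11), (2, 12), (2, 19), (2, 20), (2, 27), (2, 28), (6, 1), (6, 6), (6, 9), (6, 14), (6, 17), (6, 22), (6, 25), (6, 30), (7, 1), (7, 6), (7, 9), (7, 14), (7, 17), (7, 22), (7, 25), (7, 30)]

Answer: yes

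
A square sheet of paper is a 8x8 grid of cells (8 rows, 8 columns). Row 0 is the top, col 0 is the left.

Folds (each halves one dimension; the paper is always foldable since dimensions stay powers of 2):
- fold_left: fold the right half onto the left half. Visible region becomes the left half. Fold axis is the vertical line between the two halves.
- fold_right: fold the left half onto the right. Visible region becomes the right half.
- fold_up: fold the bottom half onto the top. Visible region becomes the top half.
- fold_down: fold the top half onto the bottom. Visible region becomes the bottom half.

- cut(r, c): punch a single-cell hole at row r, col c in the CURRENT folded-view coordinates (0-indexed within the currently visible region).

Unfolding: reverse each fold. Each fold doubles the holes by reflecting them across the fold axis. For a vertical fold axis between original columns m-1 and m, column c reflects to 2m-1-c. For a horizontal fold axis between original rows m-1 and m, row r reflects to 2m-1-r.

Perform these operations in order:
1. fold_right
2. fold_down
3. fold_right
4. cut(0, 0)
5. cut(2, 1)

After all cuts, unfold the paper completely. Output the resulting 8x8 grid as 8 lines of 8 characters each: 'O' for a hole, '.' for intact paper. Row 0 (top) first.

Answer: ........
O..OO..O
........
.OO..OO.
.OO..OO.
........
O..OO..O
........

Derivation:
Op 1 fold_right: fold axis v@4; visible region now rows[0,8) x cols[4,8) = 8x4
Op 2 fold_down: fold axis h@4; visible region now rows[4,8) x cols[4,8) = 4x4
Op 3 fold_right: fold axis v@6; visible region now rows[4,8) x cols[6,8) = 4x2
Op 4 cut(0, 0): punch at orig (4,6); cuts so far [(4, 6)]; region rows[4,8) x cols[6,8) = 4x2
Op 5 cut(2, 1): punch at orig (6,7); cuts so far [(4, 6), (6, 7)]; region rows[4,8) x cols[6,8) = 4x2
Unfold 1 (reflect across v@6): 4 holes -> [(4, 5), (4, 6), (6, 4), (6, 7)]
Unfold 2 (reflect across h@4): 8 holes -> [(1, 4), (1, 7), (3, 5), (3, 6), (4, 5), (4, 6), (6, 4), (6, 7)]
Unfold 3 (reflect across v@4): 16 holes -> [(1, 0), (1, 3), (1, 4), (1, 7), (3, 1), (3, 2), (3, 5), (3, 6), (4, 1), (4, 2), (4, 5), (4, 6), (6, 0), (6, 3), (6, 4), (6, 7)]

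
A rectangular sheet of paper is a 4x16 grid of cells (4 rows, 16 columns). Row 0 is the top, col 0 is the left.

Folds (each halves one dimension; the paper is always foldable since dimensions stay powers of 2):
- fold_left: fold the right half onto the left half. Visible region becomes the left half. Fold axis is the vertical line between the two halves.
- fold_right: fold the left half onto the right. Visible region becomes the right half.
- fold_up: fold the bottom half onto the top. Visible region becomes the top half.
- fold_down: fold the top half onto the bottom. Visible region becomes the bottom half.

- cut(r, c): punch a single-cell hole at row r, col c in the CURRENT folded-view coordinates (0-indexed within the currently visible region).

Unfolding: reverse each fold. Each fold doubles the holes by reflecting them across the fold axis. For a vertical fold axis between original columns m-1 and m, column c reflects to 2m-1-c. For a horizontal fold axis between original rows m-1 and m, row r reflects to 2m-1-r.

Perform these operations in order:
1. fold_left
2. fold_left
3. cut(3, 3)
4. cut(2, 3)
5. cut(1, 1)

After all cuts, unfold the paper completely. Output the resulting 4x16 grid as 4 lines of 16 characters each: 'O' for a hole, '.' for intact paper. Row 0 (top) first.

Op 1 fold_left: fold axis v@8; visible region now rows[0,4) x cols[0,8) = 4x8
Op 2 fold_left: fold axis v@4; visible region now rows[0,4) x cols[0,4) = 4x4
Op 3 cut(3, 3): punch at orig (3,3); cuts so far [(3, 3)]; region rows[0,4) x cols[0,4) = 4x4
Op 4 cut(2, 3): punch at orig (2,3); cuts so far [(2, 3), (3, 3)]; region rows[0,4) x cols[0,4) = 4x4
Op 5 cut(1, 1): punch at orig (1,1); cuts so far [(1, 1), (2, 3), (3, 3)]; region rows[0,4) x cols[0,4) = 4x4
Unfold 1 (reflect across v@4): 6 holes -> [(1, 1), (1, 6), (2, 3), (2, 4), (3, 3), (3, 4)]
Unfold 2 (reflect across v@8): 12 holes -> [(1, 1), (1, 6), (1, 9), (1, 14), (2, 3), (2, 4), (2, 11), (2, 12), (3, 3), (3, 4), (3, 11), (3, 12)]

Answer: ................
.O....O..O....O.
...OO......OO...
...OO......OO...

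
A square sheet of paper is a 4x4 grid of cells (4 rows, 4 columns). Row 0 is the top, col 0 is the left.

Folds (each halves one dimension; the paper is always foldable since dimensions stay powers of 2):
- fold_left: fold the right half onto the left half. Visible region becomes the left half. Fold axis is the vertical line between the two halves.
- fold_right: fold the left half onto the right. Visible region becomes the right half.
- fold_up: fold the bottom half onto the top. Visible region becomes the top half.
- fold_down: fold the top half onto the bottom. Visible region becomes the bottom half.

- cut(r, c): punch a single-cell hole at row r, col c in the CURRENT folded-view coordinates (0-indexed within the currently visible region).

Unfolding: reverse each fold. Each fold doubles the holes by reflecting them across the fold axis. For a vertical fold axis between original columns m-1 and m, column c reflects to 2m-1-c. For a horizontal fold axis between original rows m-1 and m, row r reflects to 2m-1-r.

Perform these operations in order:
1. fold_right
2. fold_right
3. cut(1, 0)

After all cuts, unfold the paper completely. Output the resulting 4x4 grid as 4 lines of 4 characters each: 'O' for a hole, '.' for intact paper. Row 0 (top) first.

Op 1 fold_right: fold axis v@2; visible region now rows[0,4) x cols[2,4) = 4x2
Op 2 fold_right: fold axis v@3; visible region now rows[0,4) x cols[3,4) = 4x1
Op 3 cut(1, 0): punch at orig (1,3); cuts so far [(1, 3)]; region rows[0,4) x cols[3,4) = 4x1
Unfold 1 (reflect across v@3): 2 holes -> [(1, 2), (1, 3)]
Unfold 2 (reflect across v@2): 4 holes -> [(1, 0), (1, 1), (1, 2), (1, 3)]

Answer: ....
OOOO
....
....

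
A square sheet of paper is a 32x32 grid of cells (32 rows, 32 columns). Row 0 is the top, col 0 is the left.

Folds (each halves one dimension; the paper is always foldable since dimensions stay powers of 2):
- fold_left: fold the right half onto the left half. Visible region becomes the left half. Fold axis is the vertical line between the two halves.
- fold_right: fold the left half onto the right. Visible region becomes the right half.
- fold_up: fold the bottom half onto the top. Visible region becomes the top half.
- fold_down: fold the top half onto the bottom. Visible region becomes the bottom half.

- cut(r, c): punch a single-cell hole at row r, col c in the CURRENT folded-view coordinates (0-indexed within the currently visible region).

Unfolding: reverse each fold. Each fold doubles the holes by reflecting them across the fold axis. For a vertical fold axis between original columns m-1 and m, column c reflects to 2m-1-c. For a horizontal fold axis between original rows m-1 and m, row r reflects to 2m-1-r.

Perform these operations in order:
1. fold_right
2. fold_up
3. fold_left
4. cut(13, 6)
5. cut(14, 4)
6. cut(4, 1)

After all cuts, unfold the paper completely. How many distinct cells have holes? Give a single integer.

Answer: 24

Derivation:
Op 1 fold_right: fold axis v@16; visible region now rows[0,32) x cols[16,32) = 32x16
Op 2 fold_up: fold axis h@16; visible region now rows[0,16) x cols[16,32) = 16x16
Op 3 fold_left: fold axis v@24; visible region now rows[0,16) x cols[16,24) = 16x8
Op 4 cut(13, 6): punch at orig (13,22); cuts so far [(13, 22)]; region rows[0,16) x cols[16,24) = 16x8
Op 5 cut(14, 4): punch at orig (14,20); cuts so far [(13, 22), (14, 20)]; region rows[0,16) x cols[16,24) = 16x8
Op 6 cut(4, 1): punch at orig (4,17); cuts so far [(4, 17), (13, 22), (14, 20)]; region rows[0,16) x cols[16,24) = 16x8
Unfold 1 (reflect across v@24): 6 holes -> [(4, 17), (4, 30), (13, 22), (13, 25), (14, 20), (14, 27)]
Unfold 2 (reflect across h@16): 12 holes -> [(4, 17), (4, 30), (13, 22), (13, 25), (14, 20), (14, 27), (17, 20), (17, 27), (18, 22), (18, 25), (27, 17), (27, 30)]
Unfold 3 (reflect across v@16): 24 holes -> [(4, 1), (4, 14), (4, 17), (4, 30), (13, 6), (13, 9), (13, 22), (13, 25), (14, 4), (14, 11), (14, 20), (14, 27), (17, 4), (17, 11), (17, 20), (17, 27), (18, 6), (18, 9), (18, 22), (18, 25), (27, 1), (27, 14), (27, 17), (27, 30)]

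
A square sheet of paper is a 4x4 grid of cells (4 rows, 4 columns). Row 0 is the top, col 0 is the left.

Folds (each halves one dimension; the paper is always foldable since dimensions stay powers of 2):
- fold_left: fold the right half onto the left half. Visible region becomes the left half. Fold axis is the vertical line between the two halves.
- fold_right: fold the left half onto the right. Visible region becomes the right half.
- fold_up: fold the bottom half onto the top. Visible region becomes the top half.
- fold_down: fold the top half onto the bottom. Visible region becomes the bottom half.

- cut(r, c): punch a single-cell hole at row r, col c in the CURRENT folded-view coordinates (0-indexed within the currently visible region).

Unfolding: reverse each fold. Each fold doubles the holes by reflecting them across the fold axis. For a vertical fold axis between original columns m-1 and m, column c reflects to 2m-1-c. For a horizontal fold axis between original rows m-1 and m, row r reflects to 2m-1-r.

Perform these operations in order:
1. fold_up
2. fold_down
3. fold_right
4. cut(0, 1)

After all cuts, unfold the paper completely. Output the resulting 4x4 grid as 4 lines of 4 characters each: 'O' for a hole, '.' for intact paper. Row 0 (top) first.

Op 1 fold_up: fold axis h@2; visible region now rows[0,2) x cols[0,4) = 2x4
Op 2 fold_down: fold axis h@1; visible region now rows[1,2) x cols[0,4) = 1x4
Op 3 fold_right: fold axis v@2; visible region now rows[1,2) x cols[2,4) = 1x2
Op 4 cut(0, 1): punch at orig (1,3); cuts so far [(1, 3)]; region rows[1,2) x cols[2,4) = 1x2
Unfold 1 (reflect across v@2): 2 holes -> [(1, 0), (1, 3)]
Unfold 2 (reflect across h@1): 4 holes -> [(0, 0), (0, 3), (1, 0), (1, 3)]
Unfold 3 (reflect across h@2): 8 holes -> [(0, 0), (0, 3), (1, 0), (1, 3), (2, 0), (2, 3), (3, 0), (3, 3)]

Answer: O..O
O..O
O..O
O..O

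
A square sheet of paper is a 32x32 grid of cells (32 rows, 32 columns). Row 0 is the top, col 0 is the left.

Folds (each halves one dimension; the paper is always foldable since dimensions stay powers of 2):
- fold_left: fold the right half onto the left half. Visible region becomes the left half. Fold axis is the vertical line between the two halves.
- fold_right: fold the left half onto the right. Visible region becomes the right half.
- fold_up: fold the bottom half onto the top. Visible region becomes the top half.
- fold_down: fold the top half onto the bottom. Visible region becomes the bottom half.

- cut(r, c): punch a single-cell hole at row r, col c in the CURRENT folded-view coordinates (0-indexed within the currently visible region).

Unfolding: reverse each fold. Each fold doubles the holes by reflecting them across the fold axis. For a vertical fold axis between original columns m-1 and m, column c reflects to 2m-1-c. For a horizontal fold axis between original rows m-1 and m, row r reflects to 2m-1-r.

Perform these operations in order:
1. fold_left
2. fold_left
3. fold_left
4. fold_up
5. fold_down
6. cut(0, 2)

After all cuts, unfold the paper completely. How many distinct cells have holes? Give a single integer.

Answer: 32

Derivation:
Op 1 fold_left: fold axis v@16; visible region now rows[0,32) x cols[0,16) = 32x16
Op 2 fold_left: fold axis v@8; visible region now rows[0,32) x cols[0,8) = 32x8
Op 3 fold_left: fold axis v@4; visible region now rows[0,32) x cols[0,4) = 32x4
Op 4 fold_up: fold axis h@16; visible region now rows[0,16) x cols[0,4) = 16x4
Op 5 fold_down: fold axis h@8; visible region now rows[8,16) x cols[0,4) = 8x4
Op 6 cut(0, 2): punch at orig (8,2); cuts so far [(8, 2)]; region rows[8,16) x cols[0,4) = 8x4
Unfold 1 (reflect across h@8): 2 holes -> [(7, 2), (8, 2)]
Unfold 2 (reflect across h@16): 4 holes -> [(7, 2), (8, 2), (23, 2), (24, 2)]
Unfold 3 (reflect across v@4): 8 holes -> [(7, 2), (7, 5), (8, 2), (8, 5), (23, 2), (23, 5), (24, 2), (24, 5)]
Unfold 4 (reflect across v@8): 16 holes -> [(7, 2), (7, 5), (7, 10), (7, 13), (8, 2), (8, 5), (8, 10), (8, 13), (23, 2), (23, 5), (23, 10), (23, 13), (24, 2), (24, 5), (24, 10), (24, 13)]
Unfold 5 (reflect across v@16): 32 holes -> [(7, 2), (7, 5), (7, 10), (7, 13), (7, 18), (7, 21), (7, 26), (7, 29), (8, 2), (8, 5), (8, 10), (8, 13), (8, 18), (8, 21), (8, 26), (8, 29), (23, 2), (23, 5), (23, 10), (23, 13), (23, 18), (23, 21), (23, 26), (23, 29), (24, 2), (24, 5), (24, 10), (24, 13), (24, 18), (24, 21), (24, 26), (24, 29)]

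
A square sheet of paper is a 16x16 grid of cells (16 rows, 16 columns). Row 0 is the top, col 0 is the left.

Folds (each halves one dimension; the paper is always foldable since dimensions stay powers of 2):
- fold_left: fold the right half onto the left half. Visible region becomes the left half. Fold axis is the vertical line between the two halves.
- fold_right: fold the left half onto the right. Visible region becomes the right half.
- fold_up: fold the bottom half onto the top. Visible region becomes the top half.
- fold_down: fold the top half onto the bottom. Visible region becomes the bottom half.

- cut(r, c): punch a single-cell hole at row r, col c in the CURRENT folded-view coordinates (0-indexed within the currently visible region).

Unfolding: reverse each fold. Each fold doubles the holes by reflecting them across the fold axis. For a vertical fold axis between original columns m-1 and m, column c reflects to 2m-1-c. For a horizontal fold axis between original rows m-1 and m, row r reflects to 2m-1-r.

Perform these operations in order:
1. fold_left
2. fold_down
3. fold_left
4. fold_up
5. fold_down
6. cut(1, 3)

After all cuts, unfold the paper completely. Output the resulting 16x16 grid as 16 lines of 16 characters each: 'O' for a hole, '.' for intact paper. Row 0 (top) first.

Answer: ...OO......OO...
................
................
...OO......OO...
...OO......OO...
................
................
...OO......OO...
...OO......OO...
................
................
...OO......OO...
...OO......OO...
................
................
...OO......OO...

Derivation:
Op 1 fold_left: fold axis v@8; visible region now rows[0,16) x cols[0,8) = 16x8
Op 2 fold_down: fold axis h@8; visible region now rows[8,16) x cols[0,8) = 8x8
Op 3 fold_left: fold axis v@4; visible region now rows[8,16) x cols[0,4) = 8x4
Op 4 fold_up: fold axis h@12; visible region now rows[8,12) x cols[0,4) = 4x4
Op 5 fold_down: fold axis h@10; visible region now rows[10,12) x cols[0,4) = 2x4
Op 6 cut(1, 3): punch at orig (11,3); cuts so far [(11, 3)]; region rows[10,12) x cols[0,4) = 2x4
Unfold 1 (reflect across h@10): 2 holes -> [(8, 3), (11, 3)]
Unfold 2 (reflect across h@12): 4 holes -> [(8, 3), (11, 3), (12, 3), (15, 3)]
Unfold 3 (reflect across v@4): 8 holes -> [(8, 3), (8, 4), (11, 3), (11, 4), (12, 3), (12, 4), (15, 3), (15, 4)]
Unfold 4 (reflect across h@8): 16 holes -> [(0, 3), (0, 4), (3, 3), (3, 4), (4, 3), (4, 4), (7, 3), (7, 4), (8, 3), (8, 4), (11, 3), (11, 4), (12, 3), (12, 4), (15, 3), (15, 4)]
Unfold 5 (reflect across v@8): 32 holes -> [(0, 3), (0, 4), (0, 11), (0, 12), (3, 3), (3, 4), (3, 11), (3, 12), (4, 3), (4, 4), (4, 11), (4, 12), (7, 3), (7, 4), (7, 11), (7, 12), (8, 3), (8, 4), (8, 11), (8, 12), (11, 3), (11, 4), (11, 11), (11, 12), (12, 3), (12, 4), (12, 11), (12, 12), (15, 3), (15, 4), (15, 11), (15, 12)]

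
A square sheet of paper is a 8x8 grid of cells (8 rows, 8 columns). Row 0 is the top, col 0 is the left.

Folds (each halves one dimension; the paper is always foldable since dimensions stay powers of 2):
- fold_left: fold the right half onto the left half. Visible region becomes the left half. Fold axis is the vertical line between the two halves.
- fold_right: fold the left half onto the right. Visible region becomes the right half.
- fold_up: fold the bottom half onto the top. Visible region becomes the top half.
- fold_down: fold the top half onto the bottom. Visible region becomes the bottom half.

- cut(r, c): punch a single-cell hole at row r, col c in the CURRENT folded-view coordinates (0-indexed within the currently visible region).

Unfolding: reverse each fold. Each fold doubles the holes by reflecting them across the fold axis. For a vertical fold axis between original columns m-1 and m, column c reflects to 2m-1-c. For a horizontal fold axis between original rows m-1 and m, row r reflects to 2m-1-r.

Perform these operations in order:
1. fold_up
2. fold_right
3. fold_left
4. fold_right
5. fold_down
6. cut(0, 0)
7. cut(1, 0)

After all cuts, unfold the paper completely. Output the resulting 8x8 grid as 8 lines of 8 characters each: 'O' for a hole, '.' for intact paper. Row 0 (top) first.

Op 1 fold_up: fold axis h@4; visible region now rows[0,4) x cols[0,8) = 4x8
Op 2 fold_right: fold axis v@4; visible region now rows[0,4) x cols[4,8) = 4x4
Op 3 fold_left: fold axis v@6; visible region now rows[0,4) x cols[4,6) = 4x2
Op 4 fold_right: fold axis v@5; visible region now rows[0,4) x cols[5,6) = 4x1
Op 5 fold_down: fold axis h@2; visible region now rows[2,4) x cols[5,6) = 2x1
Op 6 cut(0, 0): punch at orig (2,5); cuts so far [(2, 5)]; region rows[2,4) x cols[5,6) = 2x1
Op 7 cut(1, 0): punch at orig (3,5); cuts so far [(2, 5), (3, 5)]; region rows[2,4) x cols[5,6) = 2x1
Unfold 1 (reflect across h@2): 4 holes -> [(0, 5), (1, 5), (2, 5), (3, 5)]
Unfold 2 (reflect across v@5): 8 holes -> [(0, 4), (0, 5), (1, 4), (1, 5), (2, 4), (2, 5), (3, 4), (3, 5)]
Unfold 3 (reflect across v@6): 16 holes -> [(0, 4), (0, 5), (0, 6), (0, 7), (1, 4), (1, 5), (1, 6), (1, 7), (2, 4), (2, 5), (2, 6), (2, 7), (3, 4), (3, 5), (3, 6), (3, 7)]
Unfold 4 (reflect across v@4): 32 holes -> [(0, 0), (0, 1), (0, 2), (0, 3), (0, 4), (0, 5), (0, 6), (0, 7), (1, 0), (1, 1), (1, 2), (1, 3), (1, 4), (1, 5), (1, 6), (1, 7), (2, 0), (2, 1), (2, 2), (2, 3), (2, 4), (2, 5), (2, 6), (2, 7), (3, 0), (3, 1), (3, 2), (3, 3), (3, 4), (3, 5), (3, 6), (3, 7)]
Unfold 5 (reflect across h@4): 64 holes -> [(0, 0), (0, 1), (0, 2), (0, 3), (0, 4), (0, 5), (0, 6), (0, 7), (1, 0), (1, 1), (1, 2), (1, 3), (1, 4), (1, 5), (1, 6), (1, 7), (2, 0), (2, 1), (2, 2), (2, 3), (2, 4), (2, 5), (2, 6), (2, 7), (3, 0), (3, 1), (3, 2), (3, 3), (3, 4), (3, 5), (3, 6), (3, 7), (4, 0), (4, 1), (4, 2), (4, 3), (4, 4), (4, 5), (4, 6), (4, 7), (5, 0), (5, 1), (5, 2), (5, 3), (5, 4), (5, 5), (5, 6), (5, 7), (6, 0), (6, 1), (6, 2), (6, 3), (6, 4), (6, 5), (6, 6), (6, 7), (7, 0), (7, 1), (7, 2), (7, 3), (7, 4), (7, 5), (7, 6), (7, 7)]

Answer: OOOOOOOO
OOOOOOOO
OOOOOOOO
OOOOOOOO
OOOOOOOO
OOOOOOOO
OOOOOOOO
OOOOOOOO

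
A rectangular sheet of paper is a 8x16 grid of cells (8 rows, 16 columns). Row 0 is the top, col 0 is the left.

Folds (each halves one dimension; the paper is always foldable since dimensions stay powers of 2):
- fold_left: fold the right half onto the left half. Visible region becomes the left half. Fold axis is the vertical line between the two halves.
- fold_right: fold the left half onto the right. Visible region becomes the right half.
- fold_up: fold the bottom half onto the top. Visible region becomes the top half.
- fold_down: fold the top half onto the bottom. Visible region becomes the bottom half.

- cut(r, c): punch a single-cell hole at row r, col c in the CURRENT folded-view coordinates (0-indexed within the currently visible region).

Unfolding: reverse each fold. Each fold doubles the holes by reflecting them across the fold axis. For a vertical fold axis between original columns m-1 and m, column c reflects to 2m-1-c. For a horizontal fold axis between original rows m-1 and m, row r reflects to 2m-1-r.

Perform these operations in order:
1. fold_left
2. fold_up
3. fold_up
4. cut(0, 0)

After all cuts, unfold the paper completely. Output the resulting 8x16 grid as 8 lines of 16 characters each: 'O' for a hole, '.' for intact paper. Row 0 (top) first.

Answer: O..............O
................
................
O..............O
O..............O
................
................
O..............O

Derivation:
Op 1 fold_left: fold axis v@8; visible region now rows[0,8) x cols[0,8) = 8x8
Op 2 fold_up: fold axis h@4; visible region now rows[0,4) x cols[0,8) = 4x8
Op 3 fold_up: fold axis h@2; visible region now rows[0,2) x cols[0,8) = 2x8
Op 4 cut(0, 0): punch at orig (0,0); cuts so far [(0, 0)]; region rows[0,2) x cols[0,8) = 2x8
Unfold 1 (reflect across h@2): 2 holes -> [(0, 0), (3, 0)]
Unfold 2 (reflect across h@4): 4 holes -> [(0, 0), (3, 0), (4, 0), (7, 0)]
Unfold 3 (reflect across v@8): 8 holes -> [(0, 0), (0, 15), (3, 0), (3, 15), (4, 0), (4, 15), (7, 0), (7, 15)]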